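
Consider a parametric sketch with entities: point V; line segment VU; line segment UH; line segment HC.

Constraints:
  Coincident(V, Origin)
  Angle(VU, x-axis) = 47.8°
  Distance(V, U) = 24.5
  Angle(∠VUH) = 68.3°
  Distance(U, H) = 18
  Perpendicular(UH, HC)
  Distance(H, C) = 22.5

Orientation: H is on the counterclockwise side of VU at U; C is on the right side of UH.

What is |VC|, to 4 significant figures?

46.14

V is at the origin; VU runs at 47.8° with length 24.5, so U = 24.5·(cos 47.8°, sin 47.8°) = (16.46, 18.15). ∠VUH = 68.3°, so UH runs at 47.8° + (180° − 68.3°) = 159.5° from the x-axis; with |UH| = 18.0, H = U + 18.0·(cos 159.5°, sin 159.5°) = (-0.4029, 24.45). The perpendicularity gives HC at right angles to UH; with |HC| = 22.5 on the right of UH, C = H + 22.5·(0.3502, 0.9367) = (7.477, 45.53). Then |VC| = |C − V| = 46.14.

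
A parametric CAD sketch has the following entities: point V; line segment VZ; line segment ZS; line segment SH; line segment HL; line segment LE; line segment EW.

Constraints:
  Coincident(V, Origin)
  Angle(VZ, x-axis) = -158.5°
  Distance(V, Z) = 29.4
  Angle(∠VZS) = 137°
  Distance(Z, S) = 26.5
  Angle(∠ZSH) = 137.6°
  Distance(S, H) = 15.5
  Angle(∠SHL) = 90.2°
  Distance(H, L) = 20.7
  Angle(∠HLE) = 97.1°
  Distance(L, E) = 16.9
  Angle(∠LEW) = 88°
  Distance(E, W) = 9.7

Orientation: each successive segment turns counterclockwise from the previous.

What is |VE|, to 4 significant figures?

31.97

V is at the origin; VZ runs at -158.5° with length 29.4, so Z = (-27.35, -10.78). ∠VZS = 137.0° gives ZS at -115.5° from the x-axis; with |ZS| = 26.5, S = (-38.76, -34.69). ∠ZSH = 137.6° gives SH at -73.10° from the x-axis; with |SH| = 15.5, H = (-34.26, -49.52). ∠SHL = 90.2° gives HL at 16.70° from the x-axis; with |HL| = 20.7, L = (-14.43, -43.58). ∠HLE = 97.1° gives LE at 99.60° from the x-axis; with |LE| = 16.9, E = (-17.25, -26.91). Then |VE| = |E − V| = 31.97.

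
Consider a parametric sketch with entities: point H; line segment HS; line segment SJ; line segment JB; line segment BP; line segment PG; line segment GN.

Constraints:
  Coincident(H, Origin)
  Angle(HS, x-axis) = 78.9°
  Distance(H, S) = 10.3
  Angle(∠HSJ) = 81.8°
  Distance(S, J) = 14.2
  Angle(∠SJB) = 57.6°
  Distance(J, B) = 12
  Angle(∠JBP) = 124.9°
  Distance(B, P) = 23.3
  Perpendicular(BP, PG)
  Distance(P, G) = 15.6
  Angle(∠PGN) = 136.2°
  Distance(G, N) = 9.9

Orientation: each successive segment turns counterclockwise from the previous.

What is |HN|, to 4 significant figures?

24.71

H is at the origin; HS runs at 78.9° with length 10.3, so S = (1.983, 10.11). ∠HSJ = 81.8° gives SJ at 177.1° from the x-axis; with |SJ| = 14.2, J = (-12.20, 10.83). ∠SJB = 57.6° gives JB at -60.50° from the x-axis; with |JB| = 12.0, B = (-6.290, 0.3815). ∠JBP = 124.9° gives BP at -5.400° from the x-axis; with |BP| = 23.3, P = (16.91, -1.811). The perpendicularity gives PG at right angles to BP, so PG runs at 84.60°; with |PG| = 15.6, G = (18.37, 13.72). ∠PGN = 136.2° gives GN at 128.4° from the x-axis; with |GN| = 9.9, N = (12.23, 21.48). Then |HN| = |N − H| = 24.71.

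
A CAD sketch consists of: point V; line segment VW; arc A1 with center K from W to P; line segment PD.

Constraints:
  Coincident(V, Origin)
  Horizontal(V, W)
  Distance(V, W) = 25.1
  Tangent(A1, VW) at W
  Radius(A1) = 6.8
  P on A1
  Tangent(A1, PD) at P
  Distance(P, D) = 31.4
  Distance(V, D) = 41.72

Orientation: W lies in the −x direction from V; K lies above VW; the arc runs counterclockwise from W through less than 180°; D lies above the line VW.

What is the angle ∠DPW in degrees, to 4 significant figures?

135.9°

V is at the origin; V and W share the same y with |VW| = 25.1 and W on the −x side, so W = (-25.10, 0.000). Since A1 is tangent to VW there, KW ⟂ VW, so K = W + (0, 6.8) = (-25.10, 6.800). Since KP ⟂ PD (tangency), |KD| = √(6.8² + 31.4²) = 32.13 regardless of where P sits on A1. So D lies on both circle(V, 41.72) and circle(K, 32.13); the above-VW intersection is D = (-17.30, 37.97). P is the foot of the tangent from D: P = (-18.30, 6.582).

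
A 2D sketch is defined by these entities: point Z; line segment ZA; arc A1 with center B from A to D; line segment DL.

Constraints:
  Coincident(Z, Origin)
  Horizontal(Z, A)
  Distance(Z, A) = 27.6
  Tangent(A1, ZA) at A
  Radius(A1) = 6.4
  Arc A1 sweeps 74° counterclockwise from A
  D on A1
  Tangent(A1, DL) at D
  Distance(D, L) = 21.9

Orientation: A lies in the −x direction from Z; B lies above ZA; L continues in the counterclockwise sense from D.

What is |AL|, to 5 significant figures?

28.433

Z is at the origin; Z and A share the same y with |ZA| = 27.6 and A on the −x side, so A = (-27.600, 0.0000). Tangency of A1 to ZA means the radius BA is perpendicular to ZA, so B = A + (0, 6.4) = (-27.600, 6.4000). On A1, A sits at bearing -90° from B; a 74° counterclockwise sweep puts D at bearing -16°, so D = B + 6.4·(cos -16°, sin -16°) = (-21.448, 4.6359). Tangency of A1 to DL means the radius BD is perpendicular to DL, so DL runs along (−sin -16°, cos -16°); with |DL| = 21.9, L = (-15.411, 25.688). Then |AL| = |L − A| = 28.433.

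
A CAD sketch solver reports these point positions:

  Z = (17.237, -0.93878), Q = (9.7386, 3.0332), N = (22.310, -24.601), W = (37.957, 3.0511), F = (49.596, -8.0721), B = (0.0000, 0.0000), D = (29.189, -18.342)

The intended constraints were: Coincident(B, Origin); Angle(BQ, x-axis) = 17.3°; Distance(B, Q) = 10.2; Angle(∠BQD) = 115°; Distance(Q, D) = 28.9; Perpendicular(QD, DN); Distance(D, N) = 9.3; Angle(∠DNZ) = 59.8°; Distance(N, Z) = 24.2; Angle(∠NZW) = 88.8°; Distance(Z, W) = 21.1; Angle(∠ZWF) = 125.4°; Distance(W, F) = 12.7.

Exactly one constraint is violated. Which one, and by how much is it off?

Distance(W, F) = 12.7 — off by 3.40.

B = (0.00, 0.00) ✓; BQ at 17.30° ✓; |BQ| = 10.20 ✓; ∠BQD = 115.0° ✓; |QD| = 28.90 ✓; ∠(QD, DN) = 90.00° ✓; |DN| = 9.300 ✓; ∠DNZ = 59.80° ✓; |NZ| = 24.20 ✓; ∠NZW = 88.80° ✓; |ZW| = 21.10 ✓; ∠ZWF = 125.4° ✓; |WF| = 16.10 ✗.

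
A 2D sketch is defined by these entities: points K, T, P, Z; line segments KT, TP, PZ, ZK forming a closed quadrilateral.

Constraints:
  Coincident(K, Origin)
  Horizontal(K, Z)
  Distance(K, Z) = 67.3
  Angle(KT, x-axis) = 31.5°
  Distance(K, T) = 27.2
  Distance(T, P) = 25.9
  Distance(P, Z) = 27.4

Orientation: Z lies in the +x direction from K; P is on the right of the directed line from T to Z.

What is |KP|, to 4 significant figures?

40.72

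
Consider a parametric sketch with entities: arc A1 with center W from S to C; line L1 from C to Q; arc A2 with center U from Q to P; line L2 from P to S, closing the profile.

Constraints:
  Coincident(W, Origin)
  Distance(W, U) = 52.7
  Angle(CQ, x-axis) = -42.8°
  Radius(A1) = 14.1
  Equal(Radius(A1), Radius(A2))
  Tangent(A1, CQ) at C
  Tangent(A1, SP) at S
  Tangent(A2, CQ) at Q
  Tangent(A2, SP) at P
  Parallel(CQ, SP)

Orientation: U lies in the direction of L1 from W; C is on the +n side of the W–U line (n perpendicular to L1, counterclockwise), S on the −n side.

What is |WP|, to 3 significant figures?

54.6

Tangency of A1 to both parallel lines with radius 14.1 puts C and S at W ± 14.1·n: C = (9.58, 10.3), S = (-9.58, -10.3). Equal radii place Q and P the same way about U: Q = U + 14.1·n = (48.2, -25.5), P = U − 14.1·n = (29.1, -46.2). Then |WP| = |P − W| = 54.6.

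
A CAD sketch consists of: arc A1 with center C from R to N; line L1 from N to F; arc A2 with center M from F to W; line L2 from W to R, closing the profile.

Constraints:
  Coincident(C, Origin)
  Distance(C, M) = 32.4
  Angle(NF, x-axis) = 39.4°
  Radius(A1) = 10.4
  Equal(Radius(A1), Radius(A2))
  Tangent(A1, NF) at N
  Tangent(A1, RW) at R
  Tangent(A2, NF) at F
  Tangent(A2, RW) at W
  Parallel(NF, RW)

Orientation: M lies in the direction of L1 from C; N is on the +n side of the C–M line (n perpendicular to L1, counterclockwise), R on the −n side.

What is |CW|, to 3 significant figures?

34.0

The slot axis is L1's direction at 39.4°, so u = (cos 39.4°, sin 39.4°) = (0.773, 0.635) and n = (−sin 39.4°, cos 39.4°) = (-0.635, 0.773). C is at the origin and M lies 32.4 along u from C, so M = 32.4·u = (25.0, 20.6). Tangency of A1 to both parallel lines with radius 10.4 puts N and R at C ± 10.4·n: N = (-6.60, 8.04), R = (6.60, -8.04). Equal radii place F and W the same way about M: F = M + 10.4·n = (18.4, 28.6), W = M − 10.4·n = (31.6, 12.5). Then |CW| = |W − C| = 34.0.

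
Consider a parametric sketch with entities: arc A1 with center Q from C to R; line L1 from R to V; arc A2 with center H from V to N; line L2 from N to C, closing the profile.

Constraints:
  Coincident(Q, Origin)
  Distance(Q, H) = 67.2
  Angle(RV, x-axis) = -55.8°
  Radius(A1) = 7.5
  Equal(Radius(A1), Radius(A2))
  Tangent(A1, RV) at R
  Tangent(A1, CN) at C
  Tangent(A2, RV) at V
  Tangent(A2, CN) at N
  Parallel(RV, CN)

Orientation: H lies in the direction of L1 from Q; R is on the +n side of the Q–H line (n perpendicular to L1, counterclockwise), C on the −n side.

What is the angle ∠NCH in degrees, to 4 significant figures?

6.368°

Tangency of A1 to both parallel lines with radius 7.5 puts R and C at Q ± 7.5·n: R = (6.203, 4.216), C = (-6.203, -4.216). Equal radii place V and N the same way about H: V = H + 7.5·n = (43.98, -51.36), N = H − 7.5·n = (31.57, -59.80). Then cos ∠NCH = CN·CH / (|CN||CH|), giving 6.368°.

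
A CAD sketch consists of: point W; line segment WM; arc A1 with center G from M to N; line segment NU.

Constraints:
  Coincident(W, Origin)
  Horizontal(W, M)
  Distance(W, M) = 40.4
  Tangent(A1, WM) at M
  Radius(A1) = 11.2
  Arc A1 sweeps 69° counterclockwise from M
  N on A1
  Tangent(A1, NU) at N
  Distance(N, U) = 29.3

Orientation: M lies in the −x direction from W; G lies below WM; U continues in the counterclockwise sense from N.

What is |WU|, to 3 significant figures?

70.4

W is at the origin; W and M share the same y with |WM| = 40.4 and M on the −x side, so M = (-40.4, 0.00). Since A1 is tangent to WM there, GM ⟂ WM, so G = M + (0, -11.2) = (-40.4, -11.2). On A1, M sits at bearing 90° from G; a 69° counterclockwise sweep puts N at bearing 159°, so N = G + 11.2·(cos 159°, sin 159°) = (-50.9, -7.19). A1 meets NU tangentially, so GN is at right angles to NU, so NU runs along (−sin 159°, cos 159°); with |NU| = 29.3, U = (-61.4, -34.5). Then |WU| = |U − W| = 70.4.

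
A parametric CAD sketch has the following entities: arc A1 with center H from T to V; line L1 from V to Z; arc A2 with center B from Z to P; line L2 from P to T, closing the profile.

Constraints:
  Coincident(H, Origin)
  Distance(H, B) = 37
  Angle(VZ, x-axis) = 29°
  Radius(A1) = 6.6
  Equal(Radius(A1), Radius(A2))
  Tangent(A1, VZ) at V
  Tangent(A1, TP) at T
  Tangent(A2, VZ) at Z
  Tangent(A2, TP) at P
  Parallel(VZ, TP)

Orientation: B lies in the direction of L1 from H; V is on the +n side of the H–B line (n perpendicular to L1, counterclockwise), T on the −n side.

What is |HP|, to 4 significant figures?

37.58

Tangency of A1 to both parallel lines with radius 6.6 puts V and T at H ± 6.6·n: V = (-3.200, 5.772), T = (3.200, -5.772). Equal radii place Z and P the same way about B: Z = B + 6.6·n = (29.16, 23.71), P = B − 6.6·n = (35.56, 12.17). Then |HP| = |P − H| = 37.58.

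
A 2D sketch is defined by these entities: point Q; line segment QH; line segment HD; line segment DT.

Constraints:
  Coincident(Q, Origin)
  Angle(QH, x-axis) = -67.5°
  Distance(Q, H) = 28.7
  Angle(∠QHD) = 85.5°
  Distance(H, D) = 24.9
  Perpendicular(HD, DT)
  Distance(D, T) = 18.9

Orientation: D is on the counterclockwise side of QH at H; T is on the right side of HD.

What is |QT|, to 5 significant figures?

52.634

Q is at the origin; QH runs at -67.5° with length 28.7, so H = 28.7·(cos -67.5°, sin -67.5°) = (10.983, -26.515). ∠QHD = 85.5°, so HD runs at -67.5° + (180° − 85.5°) = 27.000° from the x-axis; with |HD| = 24.9, D = H + 24.9·(cos 27.000°, sin 27.000°) = (33.169, -15.211). HD is perpendicular to DT; with |DT| = 18.9 on the right of HD, T = D + 18.9·(0.45399, -0.89101) = (41.749, -32.051). Then |QT| = |T − Q| = 52.634.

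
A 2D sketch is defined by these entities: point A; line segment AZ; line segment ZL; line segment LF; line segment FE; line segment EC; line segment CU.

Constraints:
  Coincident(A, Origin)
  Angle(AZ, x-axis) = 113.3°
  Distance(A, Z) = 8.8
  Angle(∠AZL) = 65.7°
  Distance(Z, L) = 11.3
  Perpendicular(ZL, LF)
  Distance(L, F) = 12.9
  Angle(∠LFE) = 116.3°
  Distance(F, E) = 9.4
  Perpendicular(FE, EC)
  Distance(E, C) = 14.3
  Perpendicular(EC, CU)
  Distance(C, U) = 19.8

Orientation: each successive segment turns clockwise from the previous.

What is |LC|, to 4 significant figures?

15.36

∠LFE = 116.3° gives FE at -154.7° from the x-axis; with |FE| = 9.4, E = (-0.9060, -9.030). The perpendicularity gives EC at right angles to FE, so EC runs at 115.3°; with |EC| = 14.3, C = (-7.017, 3.898). Then |LC| = |C − L| = 15.36.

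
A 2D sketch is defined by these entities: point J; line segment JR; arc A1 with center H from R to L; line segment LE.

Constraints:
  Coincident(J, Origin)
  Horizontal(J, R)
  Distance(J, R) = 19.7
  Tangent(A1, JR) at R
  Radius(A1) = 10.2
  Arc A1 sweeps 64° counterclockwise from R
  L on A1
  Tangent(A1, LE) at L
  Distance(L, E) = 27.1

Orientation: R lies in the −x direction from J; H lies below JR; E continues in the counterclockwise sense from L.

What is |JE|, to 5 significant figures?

50.651

On A1, R sits at bearing 90° from H; a 64° counterclockwise sweep puts L at bearing 154°, so L = H + 10.2·(cos 154°, sin 154°) = (-28.868, -5.7286). Since A1 is tangent to LE there, HL ⟂ LE, so LE runs along (−sin 154°, cos 154°); with |LE| = 27.1, E = (-40.748, -30.086). Then |JE| = |E − J| = 50.651.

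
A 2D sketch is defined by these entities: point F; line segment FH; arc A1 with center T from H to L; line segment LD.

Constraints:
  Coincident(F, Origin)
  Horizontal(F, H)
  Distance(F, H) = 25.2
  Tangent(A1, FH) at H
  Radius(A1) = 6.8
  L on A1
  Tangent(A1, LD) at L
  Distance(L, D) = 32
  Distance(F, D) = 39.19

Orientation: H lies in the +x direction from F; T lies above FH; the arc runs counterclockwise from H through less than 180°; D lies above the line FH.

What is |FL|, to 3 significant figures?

32.6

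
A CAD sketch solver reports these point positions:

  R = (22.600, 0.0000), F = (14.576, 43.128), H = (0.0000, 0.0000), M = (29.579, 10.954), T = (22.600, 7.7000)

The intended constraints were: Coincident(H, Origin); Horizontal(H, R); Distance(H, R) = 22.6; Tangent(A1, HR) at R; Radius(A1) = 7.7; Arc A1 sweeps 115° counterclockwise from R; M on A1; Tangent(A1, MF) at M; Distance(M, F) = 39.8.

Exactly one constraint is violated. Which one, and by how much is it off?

Distance(M, F) = 39.8 — off by 4.30.

H = (0.00, 0.00) ✓; H.y = 0.00, R.y = 0.00 ✓; |HR| = 22.60 ✓; ∠(TR, RH) = 90.00° ✓; |TR| = 7.700 ✓; bearing(T→M) − bearing(T→R) = 115.0° ✓; |TM| = 7.700 ✓; ∠(TM, MF) = 90.00° ✓; |MF| = 35.50 ✗.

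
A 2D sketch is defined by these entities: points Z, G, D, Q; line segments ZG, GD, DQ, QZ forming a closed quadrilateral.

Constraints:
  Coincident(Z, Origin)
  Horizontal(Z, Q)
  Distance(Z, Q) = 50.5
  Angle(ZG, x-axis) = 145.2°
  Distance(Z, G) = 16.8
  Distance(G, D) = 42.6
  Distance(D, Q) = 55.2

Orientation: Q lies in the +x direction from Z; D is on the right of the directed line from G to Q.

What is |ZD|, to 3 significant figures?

29.5

Z is at the origin; Z and Q share the same y with |ZQ| = 50.5 and Q in +x, so Q = (50.5, 0). ZG runs at 145.2° with |ZG| = 16.8, so G = (-13.8, 9.59). D is determined by |GD| = 42.6 and |DQ| = 55.2 together: it lies at the intersection of circle(G, 42.6) and circle(Q, 55.2). With |GQ| = 65.0, the foot of the radical line on GQ is 23.0 from G and the perpendicular offset is √(42.6² − 23.0²) = 35.8. Taking the right-of-GQ solution: D = (3.69, -29.3).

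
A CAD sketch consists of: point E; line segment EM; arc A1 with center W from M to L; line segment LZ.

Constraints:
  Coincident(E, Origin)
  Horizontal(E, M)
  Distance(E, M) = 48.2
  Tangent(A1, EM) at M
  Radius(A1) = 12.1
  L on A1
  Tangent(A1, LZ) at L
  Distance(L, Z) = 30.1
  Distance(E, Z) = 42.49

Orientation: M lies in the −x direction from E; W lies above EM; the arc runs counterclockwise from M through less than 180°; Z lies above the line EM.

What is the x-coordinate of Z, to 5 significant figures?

-24.762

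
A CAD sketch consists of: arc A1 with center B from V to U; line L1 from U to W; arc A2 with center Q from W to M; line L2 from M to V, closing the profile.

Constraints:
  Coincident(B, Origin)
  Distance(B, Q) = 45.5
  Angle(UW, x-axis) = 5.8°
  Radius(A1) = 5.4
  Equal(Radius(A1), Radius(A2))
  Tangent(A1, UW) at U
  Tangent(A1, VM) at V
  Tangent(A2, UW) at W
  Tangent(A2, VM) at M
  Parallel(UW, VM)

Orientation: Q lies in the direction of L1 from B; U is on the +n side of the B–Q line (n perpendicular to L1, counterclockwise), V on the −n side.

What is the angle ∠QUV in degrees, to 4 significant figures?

83.23°

B is at the origin and Q lies 45.5 along u from B, so Q = 45.5·u = (45.27, 4.598). Tangency of A1 to both parallel lines with radius 5.4 puts U and V at B ± 5.4·n: U = (-0.5457, 5.372), V = (0.5457, -5.372). Then cos ∠QUV = UQ·UV / (|UQ||UV|), giving 83.23°.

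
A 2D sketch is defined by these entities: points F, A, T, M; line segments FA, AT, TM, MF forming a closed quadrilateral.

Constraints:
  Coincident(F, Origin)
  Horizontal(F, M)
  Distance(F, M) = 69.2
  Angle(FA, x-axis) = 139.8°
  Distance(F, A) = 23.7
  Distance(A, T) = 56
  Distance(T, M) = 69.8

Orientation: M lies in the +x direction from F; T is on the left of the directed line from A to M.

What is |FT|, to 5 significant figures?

57.772

Checks: |AT| = 56.00 ✓; |TM| = 69.80 ✓.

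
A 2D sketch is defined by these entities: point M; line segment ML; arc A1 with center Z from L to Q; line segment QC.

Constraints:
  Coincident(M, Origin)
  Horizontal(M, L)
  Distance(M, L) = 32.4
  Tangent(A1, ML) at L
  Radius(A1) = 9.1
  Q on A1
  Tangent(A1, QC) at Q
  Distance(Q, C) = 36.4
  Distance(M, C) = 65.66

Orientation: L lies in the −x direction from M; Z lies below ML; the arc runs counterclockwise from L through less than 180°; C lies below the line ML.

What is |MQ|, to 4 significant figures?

41.75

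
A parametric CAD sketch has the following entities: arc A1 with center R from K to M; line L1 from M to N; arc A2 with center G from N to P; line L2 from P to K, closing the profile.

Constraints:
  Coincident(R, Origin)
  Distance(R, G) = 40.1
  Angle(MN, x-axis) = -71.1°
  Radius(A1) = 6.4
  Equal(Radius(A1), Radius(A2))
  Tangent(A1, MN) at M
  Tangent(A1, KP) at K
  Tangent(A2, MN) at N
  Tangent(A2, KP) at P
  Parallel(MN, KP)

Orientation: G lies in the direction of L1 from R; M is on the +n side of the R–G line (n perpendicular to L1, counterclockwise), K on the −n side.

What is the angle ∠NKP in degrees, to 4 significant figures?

17.70°

The slot axis is L1's direction at -71.1°, so u = (cos -71.1°, sin -71.1°) = (0.3239, -0.9461) and n = (−sin -71.1°, cos -71.1°) = (0.9461, 0.3239). R is at the origin and G lies 40.1 along u from R, so G = 40.1·u = (12.99, -37.94). Tangency of A1 to both parallel lines with radius 6.4 puts M and K at R ± 6.4·n: M = (6.055, 2.073), K = (-6.055, -2.073). Equal radii place N and P the same way about G: N = G + 6.4·n = (19.04, -35.86), P = G − 6.4·n = (6.934, -40.01). Then cos ∠NKP = KN·KP / (|KN||KP|), giving 17.70°.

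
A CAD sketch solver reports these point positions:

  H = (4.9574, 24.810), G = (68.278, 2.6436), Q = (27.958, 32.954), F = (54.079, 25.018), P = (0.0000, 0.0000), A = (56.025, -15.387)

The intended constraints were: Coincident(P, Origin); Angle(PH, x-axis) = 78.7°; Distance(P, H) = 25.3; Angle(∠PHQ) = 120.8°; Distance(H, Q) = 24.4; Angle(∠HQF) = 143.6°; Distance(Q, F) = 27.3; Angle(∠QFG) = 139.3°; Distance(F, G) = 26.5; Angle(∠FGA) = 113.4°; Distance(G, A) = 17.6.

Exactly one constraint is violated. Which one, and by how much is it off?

Distance(G, A) = 17.6 — off by 4.20.

P = (0.00, 0.00) ✓; PH at 78.70° ✓; |PH| = 25.30 ✓; ∠PHQ = 120.8° ✓; |HQ| = 24.40 ✓; ∠HQF = 143.6° ✓; |QF| = 27.30 ✓; ∠QFG = 139.3° ✓; |FG| = 26.50 ✓; ∠FGA = 113.4° ✓; |GA| = 21.80 ✗.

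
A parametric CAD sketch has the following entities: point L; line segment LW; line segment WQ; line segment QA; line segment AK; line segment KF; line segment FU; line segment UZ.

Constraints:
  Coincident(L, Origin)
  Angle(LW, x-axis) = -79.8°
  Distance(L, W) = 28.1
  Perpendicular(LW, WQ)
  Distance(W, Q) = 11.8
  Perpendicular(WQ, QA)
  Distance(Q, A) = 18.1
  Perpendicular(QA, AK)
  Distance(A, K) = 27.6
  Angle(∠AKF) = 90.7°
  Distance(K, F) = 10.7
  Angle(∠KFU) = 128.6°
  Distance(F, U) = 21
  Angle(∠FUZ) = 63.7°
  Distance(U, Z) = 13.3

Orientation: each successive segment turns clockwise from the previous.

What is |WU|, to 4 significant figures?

5.909

∠AKF = 90.7° gives KF at -79.10° from the x-axis; with |KF| = 10.7, F = (19.34, -17.55). ∠KFU = 128.6° gives FU at -130.5° from the x-axis; with |FU| = 21.0, U = (5.706, -33.52). Then |WU| = |U − W| = 5.909.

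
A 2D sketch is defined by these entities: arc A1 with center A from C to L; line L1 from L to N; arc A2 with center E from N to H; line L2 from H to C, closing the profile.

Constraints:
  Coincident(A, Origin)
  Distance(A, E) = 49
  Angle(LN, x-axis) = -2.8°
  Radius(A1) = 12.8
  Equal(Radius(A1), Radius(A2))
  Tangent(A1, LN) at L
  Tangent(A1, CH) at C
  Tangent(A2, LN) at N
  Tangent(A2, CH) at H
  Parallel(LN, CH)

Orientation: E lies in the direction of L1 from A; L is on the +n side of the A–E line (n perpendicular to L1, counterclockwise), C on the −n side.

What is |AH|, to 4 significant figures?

50.64

The slot axis is L1's direction at -2.8°, so u = (cos -2.8°, sin -2.8°) = (0.9988, -0.04885) and n = (−sin -2.8°, cos -2.8°) = (0.04885, 0.9988). A is at the origin and E lies 49.0 along u from A, so E = 49.0·u = (48.94, -2.394). Tangency of A1 to both parallel lines with radius 12.8 puts L and C at A ± 12.8·n: L = (0.6253, 12.78), C = (-0.6253, -12.78). Equal radii place N and H the same way about E: N = E + 12.8·n = (49.57, 10.39), H = E − 12.8·n = (48.32, -15.18). Then |AH| = |H − A| = 50.64.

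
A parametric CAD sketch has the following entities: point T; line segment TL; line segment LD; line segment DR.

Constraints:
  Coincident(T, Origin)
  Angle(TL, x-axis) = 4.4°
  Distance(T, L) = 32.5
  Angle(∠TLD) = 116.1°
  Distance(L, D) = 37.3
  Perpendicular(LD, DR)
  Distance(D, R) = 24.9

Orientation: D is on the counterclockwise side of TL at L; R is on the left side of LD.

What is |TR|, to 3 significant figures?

51.8

T is at the origin; TL runs at 4.4° with length 32.5, so L = 32.5·(cos 4.4°, sin 4.4°) = (32.4, 2.49). ∠TLD = 116.1°, so LD runs at 4.4° + (180° − 116.1°) = 68.3° from the x-axis; with |LD| = 37.3, D = L + 37.3·(cos 68.3°, sin 68.3°) = (46.2, 37.2). LD ⟂ DR; with |DR| = 24.9 on the left of LD, R = D + 24.9·(-0.929, 0.370) = (23.1, 46.4). Then |TR| = |R − T| = 51.8.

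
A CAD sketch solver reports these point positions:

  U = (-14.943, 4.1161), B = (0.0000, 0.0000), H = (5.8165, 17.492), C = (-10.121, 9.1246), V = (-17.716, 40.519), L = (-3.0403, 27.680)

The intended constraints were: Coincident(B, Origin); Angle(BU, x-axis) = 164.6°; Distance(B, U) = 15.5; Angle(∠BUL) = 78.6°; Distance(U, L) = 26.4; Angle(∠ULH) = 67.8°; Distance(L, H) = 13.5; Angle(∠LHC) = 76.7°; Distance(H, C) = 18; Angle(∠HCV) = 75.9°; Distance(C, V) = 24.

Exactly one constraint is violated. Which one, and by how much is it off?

Distance(C, V) = 24 — off by 8.30.

B = (0.00, 0.00) ✓; BU at 164.6° ✓; |BU| = 15.50 ✓; ∠BUL = 78.60° ✓; |UL| = 26.40 ✓; ∠ULH = 67.80° ✓; |LH| = 13.50 ✓; ∠LHC = 76.70° ✓; |HC| = 18.00 ✓; ∠HCV = 75.90° ✓; |CV| = 32.30 ✗.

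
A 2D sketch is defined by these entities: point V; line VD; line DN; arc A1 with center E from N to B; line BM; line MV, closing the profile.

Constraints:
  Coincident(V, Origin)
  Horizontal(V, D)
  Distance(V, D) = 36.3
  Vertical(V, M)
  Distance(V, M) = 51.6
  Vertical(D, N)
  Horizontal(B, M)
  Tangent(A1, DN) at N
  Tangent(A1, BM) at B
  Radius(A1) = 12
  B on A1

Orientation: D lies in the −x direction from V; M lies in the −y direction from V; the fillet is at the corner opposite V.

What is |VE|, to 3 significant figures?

46.5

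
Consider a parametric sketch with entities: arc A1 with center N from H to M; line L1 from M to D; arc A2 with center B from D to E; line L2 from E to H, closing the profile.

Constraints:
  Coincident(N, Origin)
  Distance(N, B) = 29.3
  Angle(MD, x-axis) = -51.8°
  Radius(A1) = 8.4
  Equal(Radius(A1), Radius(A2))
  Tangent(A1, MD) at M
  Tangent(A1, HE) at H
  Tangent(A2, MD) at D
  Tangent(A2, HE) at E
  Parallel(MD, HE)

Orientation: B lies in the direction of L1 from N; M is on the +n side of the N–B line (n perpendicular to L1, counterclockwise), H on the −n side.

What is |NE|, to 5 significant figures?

30.480

The slot axis is L1's direction at -51.8°, so u = (cos -51.8°, sin -51.8°) = (0.61841, -0.78586) and n = (−sin -51.8°, cos -51.8°) = (0.78586, 0.61841). N is at the origin and B lies 29.3 along u from N, so B = 29.3·u = (18.119, -23.026). Tangency of A1 to both parallel lines with radius 8.4 puts M and H at N ± 8.4·n: M = (6.6012, 5.1946), H = (-6.6012, -5.1946). Equal radii place D and E the same way about B: D = B + 8.4·n = (24.721, -17.831), E = B − 8.4·n = (11.518, -28.220). Then |NE| = |E − N| = 30.480.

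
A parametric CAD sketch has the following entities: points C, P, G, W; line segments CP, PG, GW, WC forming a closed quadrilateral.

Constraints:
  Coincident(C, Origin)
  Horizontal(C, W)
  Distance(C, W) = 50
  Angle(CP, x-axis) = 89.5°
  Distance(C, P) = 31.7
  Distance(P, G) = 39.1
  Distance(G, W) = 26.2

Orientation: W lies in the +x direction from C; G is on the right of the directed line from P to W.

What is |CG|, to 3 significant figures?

23.8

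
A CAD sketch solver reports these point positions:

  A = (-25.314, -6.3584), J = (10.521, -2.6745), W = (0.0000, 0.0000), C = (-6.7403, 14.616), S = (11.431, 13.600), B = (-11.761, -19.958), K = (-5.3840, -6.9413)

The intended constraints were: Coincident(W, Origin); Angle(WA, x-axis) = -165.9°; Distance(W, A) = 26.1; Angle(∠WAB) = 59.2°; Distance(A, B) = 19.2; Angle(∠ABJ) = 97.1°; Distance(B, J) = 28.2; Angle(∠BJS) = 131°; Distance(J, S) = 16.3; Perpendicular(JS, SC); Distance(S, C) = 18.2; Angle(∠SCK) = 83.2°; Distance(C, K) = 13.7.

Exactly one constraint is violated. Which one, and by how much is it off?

Distance(C, K) = 13.7 — off by 7.90.

W = (0.00, 0.00) ✓; WA at -165.9° ✓; |WA| = 26.10 ✓; ∠WAB = 59.20° ✓; |AB| = 19.20 ✓; ∠ABJ = 97.10° ✓; |BJ| = 28.20 ✓; ∠BJS = 131.0° ✓; |JS| = 16.30 ✓; ∠(JS, SC) = 90.00° ✓; |SC| = 18.20 ✓; ∠SCK = 83.20° ✓; |CK| = 21.60 ✗.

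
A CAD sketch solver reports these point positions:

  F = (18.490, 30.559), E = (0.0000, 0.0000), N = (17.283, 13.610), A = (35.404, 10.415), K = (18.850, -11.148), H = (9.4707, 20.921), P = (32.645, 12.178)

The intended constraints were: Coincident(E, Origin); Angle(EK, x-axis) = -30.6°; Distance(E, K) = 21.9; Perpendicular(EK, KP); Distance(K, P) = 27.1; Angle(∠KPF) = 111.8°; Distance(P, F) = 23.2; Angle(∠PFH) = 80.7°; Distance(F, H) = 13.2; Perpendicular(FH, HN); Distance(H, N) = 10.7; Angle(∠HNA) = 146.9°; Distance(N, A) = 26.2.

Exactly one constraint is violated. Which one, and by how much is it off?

Distance(N, A) = 26.2 — off by 7.80.

E = (0.00, 0.00) ✓; EK at -30.60° ✓; |EK| = 21.90 ✓; ∠(EK, KP) = 90.00° ✓; |KP| = 27.10 ✓; ∠KPF = 111.8° ✓; |PF| = 23.20 ✓; ∠PFH = 80.70° ✓; |FH| = 13.20 ✓; ∠(FH, HN) = 90.00° ✓; |HN| = 10.70 ✓; ∠HNA = 146.9° ✓; |NA| = 18.40 ✗.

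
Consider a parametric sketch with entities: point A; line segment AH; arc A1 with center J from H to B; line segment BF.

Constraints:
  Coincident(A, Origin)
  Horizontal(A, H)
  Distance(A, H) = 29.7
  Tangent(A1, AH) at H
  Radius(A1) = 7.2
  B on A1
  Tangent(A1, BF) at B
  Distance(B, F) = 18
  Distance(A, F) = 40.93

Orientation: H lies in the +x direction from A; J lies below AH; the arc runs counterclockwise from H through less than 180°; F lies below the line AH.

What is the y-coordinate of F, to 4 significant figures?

-26.53

Checks: |JB| = 7.200 ✓; ∠(JB, BF) = 90.00° ✓; |BF| = 18.00 ✓; |AF| = 40.93 ✓.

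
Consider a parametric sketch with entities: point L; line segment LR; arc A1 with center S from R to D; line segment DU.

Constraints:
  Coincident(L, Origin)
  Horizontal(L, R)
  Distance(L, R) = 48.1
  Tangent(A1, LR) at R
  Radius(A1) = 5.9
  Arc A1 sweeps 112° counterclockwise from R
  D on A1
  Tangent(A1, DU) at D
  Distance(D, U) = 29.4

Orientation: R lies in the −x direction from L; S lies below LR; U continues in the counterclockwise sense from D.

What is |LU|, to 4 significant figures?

55.34

On A1, R sits at bearing 90° from S; a 112° counterclockwise sweep puts D at bearing 202°, so D = S + 5.9·(cos 202°, sin 202°) = (-53.57, -8.110). A1 meets DU tangentially, so SD is at right angles to DU, so DU runs along (−sin 202°, cos 202°); with |DU| = 29.4, U = (-42.56, -35.37). Then |LU| = |U − L| = 55.34.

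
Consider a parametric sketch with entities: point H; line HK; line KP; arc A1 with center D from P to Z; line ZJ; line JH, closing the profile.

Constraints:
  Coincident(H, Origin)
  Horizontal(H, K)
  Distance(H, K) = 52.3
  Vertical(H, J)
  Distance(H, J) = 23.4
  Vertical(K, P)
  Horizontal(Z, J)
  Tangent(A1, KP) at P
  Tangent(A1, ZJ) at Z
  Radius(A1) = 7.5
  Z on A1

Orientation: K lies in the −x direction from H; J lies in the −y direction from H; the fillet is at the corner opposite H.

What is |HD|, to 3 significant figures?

47.5

H is at the origin; HK is horizontal with |HK| = 52.3 and K on the −x side, so K = (-52.3, 0.00). HJ is vertical with |HJ| = 23.4 and J on the −y side, so J = (0.00, -23.4). The virtual corner opposite H is at (-52.3, -23.4). Since A1 is tangent to KP there, DP ⟂ KP and A1 meets ZJ tangentially, so DZ is at right angles to ZJ, with radius 7.5, so the center D sits 7.5 in from both sides at D = (-44.8, -15.9). Then |HD| = |D − H| = 47.5.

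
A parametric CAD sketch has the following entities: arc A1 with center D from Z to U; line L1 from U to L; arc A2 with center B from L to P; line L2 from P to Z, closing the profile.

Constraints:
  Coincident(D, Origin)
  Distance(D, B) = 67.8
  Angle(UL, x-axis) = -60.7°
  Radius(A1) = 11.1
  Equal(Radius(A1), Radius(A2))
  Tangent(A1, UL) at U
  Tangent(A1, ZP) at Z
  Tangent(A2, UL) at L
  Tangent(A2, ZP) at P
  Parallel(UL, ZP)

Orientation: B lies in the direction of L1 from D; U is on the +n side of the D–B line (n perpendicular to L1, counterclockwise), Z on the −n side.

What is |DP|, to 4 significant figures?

68.70

Tangency of A1 to both parallel lines with radius 11.1 puts U and Z at D ± 11.1·n: U = (9.680, 5.432), Z = (-9.680, -5.432). Equal radii place L and P the same way about B: L = B + 11.1·n = (42.86, -53.69), P = B − 11.1·n = (23.50, -64.56). Then |DP| = |P − D| = 68.70.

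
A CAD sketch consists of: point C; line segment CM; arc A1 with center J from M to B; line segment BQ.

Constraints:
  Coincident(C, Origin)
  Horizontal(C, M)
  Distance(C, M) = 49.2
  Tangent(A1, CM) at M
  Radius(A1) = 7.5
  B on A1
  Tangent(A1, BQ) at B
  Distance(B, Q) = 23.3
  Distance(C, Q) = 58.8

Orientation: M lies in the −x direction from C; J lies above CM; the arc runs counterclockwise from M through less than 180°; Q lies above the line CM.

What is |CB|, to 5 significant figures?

43.210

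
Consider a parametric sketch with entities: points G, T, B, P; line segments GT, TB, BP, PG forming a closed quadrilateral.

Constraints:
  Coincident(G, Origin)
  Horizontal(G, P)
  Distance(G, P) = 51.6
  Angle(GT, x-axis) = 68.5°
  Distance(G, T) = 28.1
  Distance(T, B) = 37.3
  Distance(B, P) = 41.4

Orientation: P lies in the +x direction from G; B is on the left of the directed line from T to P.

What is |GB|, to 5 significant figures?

60.447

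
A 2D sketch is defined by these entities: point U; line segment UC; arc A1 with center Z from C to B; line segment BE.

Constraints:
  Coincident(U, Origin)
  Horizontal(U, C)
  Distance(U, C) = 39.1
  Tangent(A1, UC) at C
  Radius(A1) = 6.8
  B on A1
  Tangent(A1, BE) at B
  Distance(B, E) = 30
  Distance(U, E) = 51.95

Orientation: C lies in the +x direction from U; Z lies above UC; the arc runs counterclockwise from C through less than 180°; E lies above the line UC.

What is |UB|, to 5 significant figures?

46.422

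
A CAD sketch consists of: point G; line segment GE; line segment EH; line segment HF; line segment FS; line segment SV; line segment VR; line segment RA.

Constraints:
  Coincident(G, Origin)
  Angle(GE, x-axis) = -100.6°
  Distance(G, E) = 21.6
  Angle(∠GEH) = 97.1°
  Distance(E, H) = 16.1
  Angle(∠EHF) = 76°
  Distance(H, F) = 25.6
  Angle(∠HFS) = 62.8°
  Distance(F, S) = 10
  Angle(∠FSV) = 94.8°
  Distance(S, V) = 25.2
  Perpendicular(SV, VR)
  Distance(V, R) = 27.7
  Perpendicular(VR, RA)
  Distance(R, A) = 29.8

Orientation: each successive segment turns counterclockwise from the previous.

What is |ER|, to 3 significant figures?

42.2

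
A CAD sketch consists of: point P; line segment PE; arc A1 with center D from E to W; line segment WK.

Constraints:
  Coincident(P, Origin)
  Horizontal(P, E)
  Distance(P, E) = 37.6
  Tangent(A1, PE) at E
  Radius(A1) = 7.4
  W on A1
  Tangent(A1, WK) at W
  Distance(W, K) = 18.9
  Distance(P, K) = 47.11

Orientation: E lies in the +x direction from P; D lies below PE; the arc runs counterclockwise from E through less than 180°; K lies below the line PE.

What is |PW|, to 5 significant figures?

32.448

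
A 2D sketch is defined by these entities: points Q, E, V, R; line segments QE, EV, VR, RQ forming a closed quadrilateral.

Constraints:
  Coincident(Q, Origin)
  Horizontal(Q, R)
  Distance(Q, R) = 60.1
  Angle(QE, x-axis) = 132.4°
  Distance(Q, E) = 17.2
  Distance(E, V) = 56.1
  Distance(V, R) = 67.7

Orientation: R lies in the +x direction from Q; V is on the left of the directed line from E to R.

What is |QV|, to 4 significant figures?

61.28

Q is at the origin; Q and R share the same y with |QR| = 60.1 and R in +x, so R = (60.1, 0). QE runs at 132.4° with |QE| = 17.2, so E = (-11.60, 12.70). V is determined by |EV| = 56.1 and |VR| = 67.7 together: it lies at the intersection of circle(E, 56.1) and circle(R, 67.7). With |ER| = 72.81, the foot of the radical line on ER is 26.55 from E and the perpendicular offset is √(56.1² − 26.55²) = 49.42. Taking the left-of-ER solution: V = (23.16, 56.74).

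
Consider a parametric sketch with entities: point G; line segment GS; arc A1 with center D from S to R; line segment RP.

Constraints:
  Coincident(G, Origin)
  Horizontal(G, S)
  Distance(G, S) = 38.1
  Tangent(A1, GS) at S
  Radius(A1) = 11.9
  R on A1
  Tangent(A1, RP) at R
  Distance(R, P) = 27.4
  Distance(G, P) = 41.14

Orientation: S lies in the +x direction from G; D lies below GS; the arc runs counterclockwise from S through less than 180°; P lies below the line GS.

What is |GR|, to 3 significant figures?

28.1

Checks: |DS| = 11.90 ✓; |DR| = 11.90 ✓; ∠(DR, RP) = 90.00° ✓; |RP| = 27.40 ✓; |GP| = 41.14 ✓.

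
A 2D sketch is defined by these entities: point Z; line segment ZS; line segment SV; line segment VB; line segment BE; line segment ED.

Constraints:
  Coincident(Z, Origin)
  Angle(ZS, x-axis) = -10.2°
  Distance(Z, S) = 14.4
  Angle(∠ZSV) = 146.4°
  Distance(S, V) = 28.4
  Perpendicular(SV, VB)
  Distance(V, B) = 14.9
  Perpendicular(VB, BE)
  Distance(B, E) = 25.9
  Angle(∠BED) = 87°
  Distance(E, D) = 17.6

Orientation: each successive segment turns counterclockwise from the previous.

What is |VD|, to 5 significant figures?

25.122

VB ⟂ BE, so BE runs at -156.60°; with |BE| = 25.9, E = (10.549, 12.117). ∠BED = 87.0° gives ED at -63.600° from the x-axis; with |ED| = 17.6, D = (18.375, -3.6471). Then |VD| = |D − V| = 25.122.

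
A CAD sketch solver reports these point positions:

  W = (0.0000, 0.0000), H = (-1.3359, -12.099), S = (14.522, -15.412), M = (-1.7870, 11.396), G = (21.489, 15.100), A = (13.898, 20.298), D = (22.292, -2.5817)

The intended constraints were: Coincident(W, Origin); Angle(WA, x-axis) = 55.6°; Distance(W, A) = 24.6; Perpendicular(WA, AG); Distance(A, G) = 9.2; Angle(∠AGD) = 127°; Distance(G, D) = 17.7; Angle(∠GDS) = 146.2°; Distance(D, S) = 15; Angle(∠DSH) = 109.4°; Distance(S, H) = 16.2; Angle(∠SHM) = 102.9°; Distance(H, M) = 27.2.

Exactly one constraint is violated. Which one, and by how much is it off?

Distance(H, M) = 27.2 — off by 3.70.

W = (0.00, 0.00) ✓; WA at 55.60° ✓; |WA| = 24.60 ✓; ∠(WA, AG) = 90.00° ✓; |AG| = 9.200 ✓; ∠AGD = 127.0° ✓; |GD| = 17.70 ✓; ∠GDS = 146.2° ✓; |DS| = 15.00 ✓; ∠DSH = 109.4° ✓; |SH| = 16.20 ✓; ∠SHM = 102.9° ✓; |HM| = 23.50 ✗.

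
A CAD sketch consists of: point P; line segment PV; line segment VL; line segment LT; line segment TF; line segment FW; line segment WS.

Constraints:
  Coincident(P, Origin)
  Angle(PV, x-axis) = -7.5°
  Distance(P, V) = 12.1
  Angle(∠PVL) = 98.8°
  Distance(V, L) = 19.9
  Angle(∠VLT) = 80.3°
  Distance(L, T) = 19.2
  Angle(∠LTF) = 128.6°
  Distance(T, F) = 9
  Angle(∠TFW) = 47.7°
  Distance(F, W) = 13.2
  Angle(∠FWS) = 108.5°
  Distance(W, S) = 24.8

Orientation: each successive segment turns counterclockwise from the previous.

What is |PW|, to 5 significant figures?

13.780

P is at the origin; PV runs at -7.5° with length 12.1, so V = (11.996, -1.5794). ∠PVL = 98.8° gives VL at 73.700° from the x-axis; with |VL| = 19.9, L = (17.582, 17.521). ∠VLT = 80.3° gives LT at 173.40° from the x-axis; with |LT| = 19.2, T = (-1.4910, 19.728). ∠LTF = 128.6° gives TF at -135.20° from the x-axis; with |TF| = 9.0, F = (-7.8771, 13.386). ∠TFW = 47.7° gives FW at -2.9000° from the x-axis; with |FW| = 13.2, W = (5.3060, 12.718). Then |PW| = |W − P| = 13.780.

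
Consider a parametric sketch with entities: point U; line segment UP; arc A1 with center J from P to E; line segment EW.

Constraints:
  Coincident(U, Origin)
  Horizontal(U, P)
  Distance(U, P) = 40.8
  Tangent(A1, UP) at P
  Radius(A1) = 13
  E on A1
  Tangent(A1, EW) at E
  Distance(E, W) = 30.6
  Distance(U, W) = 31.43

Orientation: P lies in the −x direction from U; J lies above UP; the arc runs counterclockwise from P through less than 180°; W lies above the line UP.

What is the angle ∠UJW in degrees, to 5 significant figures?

46.744°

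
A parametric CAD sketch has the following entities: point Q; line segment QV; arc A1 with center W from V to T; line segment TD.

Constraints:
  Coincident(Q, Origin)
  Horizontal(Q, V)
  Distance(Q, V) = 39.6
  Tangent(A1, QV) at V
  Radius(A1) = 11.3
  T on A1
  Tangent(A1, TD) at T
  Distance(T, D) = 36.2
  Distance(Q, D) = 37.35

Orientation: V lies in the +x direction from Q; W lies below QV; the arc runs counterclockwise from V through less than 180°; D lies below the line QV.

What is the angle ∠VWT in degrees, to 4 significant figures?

57.58°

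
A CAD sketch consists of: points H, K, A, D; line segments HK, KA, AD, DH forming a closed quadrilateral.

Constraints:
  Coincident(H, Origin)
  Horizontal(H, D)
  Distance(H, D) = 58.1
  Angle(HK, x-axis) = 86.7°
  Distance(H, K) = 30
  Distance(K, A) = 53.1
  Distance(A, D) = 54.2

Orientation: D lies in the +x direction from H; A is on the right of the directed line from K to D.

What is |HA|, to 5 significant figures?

24.340

Checks: HK at 86.70° ✓; |KA| = 53.10 ✓; |AD| = 54.20 ✓.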